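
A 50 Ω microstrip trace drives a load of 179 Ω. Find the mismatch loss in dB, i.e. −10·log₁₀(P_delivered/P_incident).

Γ = (179 − 50)/(179 + 50) = 0.563
|Γ|² = 0.317, so P_del/P_inc = 1 − |Γ|² = 0.683
ML = −10·log₁₀(1 − |Γ|²)

mismatch loss ≈ 1.66 dB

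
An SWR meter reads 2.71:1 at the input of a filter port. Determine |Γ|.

|Γ| ≈ 0.461

|Γ| = (S − 1)/(S + 1) = (2.71 − 1)/(2.71 + 1) = 1.71/3.71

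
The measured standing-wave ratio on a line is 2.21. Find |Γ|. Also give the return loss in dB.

|Γ| = (S − 1)/(S + 1) = (2.21 − 1)/(2.21 + 1) = 1.21/3.21
RL = −20·log₁₀|Γ| = −20·log₁₀(0.377)

|Γ| ≈ 0.377; return loss ≈ 8.47 dB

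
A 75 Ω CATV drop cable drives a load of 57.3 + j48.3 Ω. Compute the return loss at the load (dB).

RL ≈ 8.75 dB

Γ = (-17.7 + j48.3)/(132.3 + j48.3), |Γ| = 0.365
RL = −20·log₁₀|Γ| = −20·log₁₀(0.365)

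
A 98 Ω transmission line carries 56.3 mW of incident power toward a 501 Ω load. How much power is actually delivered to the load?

P_delivered ≈ 30.8 mW

Γ = (501 − 98)/(501 + 98) = 0.673
|Γ|² = 0.453
P_refl = |Γ|²·P_inc = 25.5 mW, P_del = (1 − |Γ|²)·P_inc = 30.8 mW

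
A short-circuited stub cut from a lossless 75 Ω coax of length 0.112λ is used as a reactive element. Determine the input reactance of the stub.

X_in ≈ 63.6 Ω (inductive)

βl = 2π × 0.112 = 40.3°
tan(βl) = 0.849
For a short-circuited stub, Z_in = jZ_0·tan(βl)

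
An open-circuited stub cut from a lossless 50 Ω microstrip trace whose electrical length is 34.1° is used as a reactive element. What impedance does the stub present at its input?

tan(βl) = 0.677
For an open-circuited stub, Z_in = −jZ_0·cot(βl) = −jZ_0/tan(βl)

Z_in ≈ −j73.8 Ω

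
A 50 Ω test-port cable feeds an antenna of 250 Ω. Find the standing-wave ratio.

Γ = (250 − 50)/(250 + 50) = 0.667
VSWR = (1 + 0.667)/(1 − 0.667)

VSWR ≈ 5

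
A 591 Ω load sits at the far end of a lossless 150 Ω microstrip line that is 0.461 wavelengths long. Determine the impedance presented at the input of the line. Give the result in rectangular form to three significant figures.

Z_in ≈ 319 + j276 Ω

βl = 2π × 0.461 = 166°
tan(βl) = tan(166°) = -0.25
Z_in = Z_0·(Z_L + jZ_0·tanβl)/(Z_0 + jZ_L·tanβl)
     = 150·(591 − j37.5)/(150 − j148)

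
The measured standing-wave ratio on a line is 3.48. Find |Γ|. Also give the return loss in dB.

|Γ| = (S − 1)/(S + 1) = (3.48 − 1)/(3.48 + 1) = 2.48/4.48
RL = −20·log₁₀|Γ| = −20·log₁₀(0.554)

|Γ| ≈ 0.554; return loss ≈ 5.14 dB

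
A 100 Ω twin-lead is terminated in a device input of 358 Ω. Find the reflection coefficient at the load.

Γ = (Z_L − Z_0)/(Z_L + Z_0) = (358 − 100)/(358 + 100) = 258/458

Γ = 0.563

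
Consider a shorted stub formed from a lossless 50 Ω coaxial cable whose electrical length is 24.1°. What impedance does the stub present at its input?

tan(βl) = 0.447
For a shorted stub, Z_in = jZ_0·tan(βl)

Z_in ≈ +j22.4 Ω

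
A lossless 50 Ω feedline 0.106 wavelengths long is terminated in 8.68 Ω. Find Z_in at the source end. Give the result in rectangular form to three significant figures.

Z_in ≈ 13.8 + j37.4 Ω

βl = 2π × 0.106 = 38.2°
tan(βl) = tan(38.2°) = 0.786
Z_in = Z_0·(Z_L + jZ_0·tanβl)/(Z_0 + jZ_L·tanβl)
     = 50·(8.68 + j39.3)/(50 + j6.82)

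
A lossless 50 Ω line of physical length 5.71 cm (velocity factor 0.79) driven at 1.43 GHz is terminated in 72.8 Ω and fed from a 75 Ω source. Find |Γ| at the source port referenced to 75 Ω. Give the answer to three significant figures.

λ = v/f = 0.79·c / 1.43 GHz = 0.166 m
βl = 2π·l/λ = 2π × 0.345 = 124°
tan(βl) = -1.48
Z_in = Z_0·(Z_L + jZ_0·tanβl)/(Z_0 + jZ_L·tanβl) = 41.1 + j14.7 Ω
Γ_s = (Z_in − Z_s)/(Z_in + Z_s) = (-33.9 + j14.7)/(116 + j14.7), |Γ_s| = 0.315

|Γ| ≈ 0.315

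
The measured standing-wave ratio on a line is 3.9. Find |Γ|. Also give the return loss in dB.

|Γ| = (S − 1)/(S + 1) = (3.9 − 1)/(3.9 + 1) = 2.9/4.9
RL = −20·log₁₀|Γ| = −20·log₁₀(0.592)

|Γ| ≈ 0.592; return loss ≈ 4.56 dB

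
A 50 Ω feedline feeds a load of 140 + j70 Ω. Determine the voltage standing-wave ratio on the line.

VSWR ≈ 3.58

Γ = (Z_L − Z_0)/(Z_L + Z_0) = (90 + j70)/(190 + j70)
|Γ| = 114/202 = 0.563
VSWR = (1 + |Γ|)/(1 − |Γ|) = 1.56/0.437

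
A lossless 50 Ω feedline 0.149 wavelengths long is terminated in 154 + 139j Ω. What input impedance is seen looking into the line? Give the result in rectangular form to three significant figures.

βl = 2π × 0.149 = 53.6°
tan(βl) = tan(53.6°) = 1.36
Z_in = Z_0·(Z_L + jZ_0·tanβl)/(Z_0 + jZ_L·tanβl)
     = 50·(154 + j207)/(-139 + j209)

Z_in ≈ 17.4 − j48.3 Ω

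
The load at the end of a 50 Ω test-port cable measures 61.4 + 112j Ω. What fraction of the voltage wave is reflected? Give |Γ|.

Γ = (Z_L − Z_0)/(Z_L + Z_0) = (11.4 + j112)/(111.4 + j112)
|Γ| = 113/158

|Γ| ≈ 0.713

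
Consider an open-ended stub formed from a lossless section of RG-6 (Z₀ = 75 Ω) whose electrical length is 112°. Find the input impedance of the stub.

tan(βl) = -2.48
For an open-ended stub, Z_in = −jZ_0·cot(βl) = −jZ_0/tan(βl)

Z_in ≈ +j30.3 Ω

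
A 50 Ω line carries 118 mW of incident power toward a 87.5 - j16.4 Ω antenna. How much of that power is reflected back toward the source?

|Γ| = |(37.5 − j16.4)/(137.5 − j16.4)| = 0.296
|Γ|² = 0.0874
P_refl = |Γ|²·P_inc = 10.3 mW, P_del = (1 − |Γ|²)·P_inc = 108 mW

P_reflected ≈ 10.3 mW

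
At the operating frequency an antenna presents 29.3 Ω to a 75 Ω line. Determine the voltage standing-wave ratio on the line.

VSWR ≈ 2.56

For a purely resistive load, VSWR = R_L/Z_0 or Z_0/R_L (whichever > 1) = 75/29.3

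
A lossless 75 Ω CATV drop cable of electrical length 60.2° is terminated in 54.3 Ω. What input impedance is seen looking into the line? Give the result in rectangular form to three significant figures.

Z_in ≈ 84.6 + j24 Ω

tan(βl) = tan(60.2°) = 1.75
Z_in = Z_0·(Z_L + jZ_0·tanβl)/(Z_0 + jZ_L·tanβl)
     = 75·(54.3 + j131)/(75 + j94.8)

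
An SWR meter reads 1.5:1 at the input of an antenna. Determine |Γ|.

|Γ| = (S − 1)/(S + 1) = (1.5 − 1)/(1.5 + 1) = 0.5/2.5

|Γ| ≈ 0.2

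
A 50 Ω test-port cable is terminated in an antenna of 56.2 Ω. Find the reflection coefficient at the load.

Γ = 0.0584

Γ = (Z_L − Z_0)/(Z_L + Z_0) = (56.2 − 50)/(56.2 + 50) = 6.2/106.2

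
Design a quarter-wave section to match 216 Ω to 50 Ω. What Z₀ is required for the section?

Z_qwt = √(Z_0·R_L) = √(50 × 216) = √10800

Z_qwt ≈ 104 Ω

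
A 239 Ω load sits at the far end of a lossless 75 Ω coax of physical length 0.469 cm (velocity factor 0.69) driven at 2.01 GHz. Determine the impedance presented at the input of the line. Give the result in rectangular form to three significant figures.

Z_in ≈ 138 − j108 Ω

λ = v/f = 0.69·c / 2.01 GHz = 0.103 m
βl = 2π·l/λ = 2π × 0.0455 = 16.4°
tan(βl) = tan(16.4°) = 0.294
Z_in = Z_0·(Z_L + jZ_0·tanβl)/(Z_0 + jZ_L·tanβl)
     = 75·(239 + j22.1)/(75 + j70.3)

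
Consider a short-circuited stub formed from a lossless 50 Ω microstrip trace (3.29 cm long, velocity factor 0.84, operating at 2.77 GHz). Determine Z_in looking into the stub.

λ = v/f = 0.84·c / 2.77 GHz = 0.091 m
βl = 2π·l/λ = 2π × 0.362 = 130°
tan(βl) = -1.18
For a short-circuited stub, Z_in = jZ_0·tan(βl)

Z_in ≈ −j59.2 Ω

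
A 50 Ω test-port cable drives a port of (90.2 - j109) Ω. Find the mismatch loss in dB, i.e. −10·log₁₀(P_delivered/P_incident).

Γ = (40.2 − j109)/(140.2 − j109), |Γ| = 0.654
|Γ|² = 0.428, so P_del/P_inc = 1 − |Γ|² = 0.572
ML = −10·log₁₀(1 − |Γ|²)

mismatch loss ≈ 2.43 dB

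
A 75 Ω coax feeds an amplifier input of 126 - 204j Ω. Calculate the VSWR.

Γ = (Z_L − Z_0)/(Z_L + Z_0) = (51 − j204)/(201 − j204)
|Γ| = 210/286 = 0.734
VSWR = (1 + |Γ|)/(1 − |Γ|) = 1.73/0.266

VSWR ≈ 6.53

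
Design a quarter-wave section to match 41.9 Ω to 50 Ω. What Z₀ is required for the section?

Z_qwt = √(Z_0·R_L) = √(50 × 41.9) = √2095

Z_qwt ≈ 45.8 Ω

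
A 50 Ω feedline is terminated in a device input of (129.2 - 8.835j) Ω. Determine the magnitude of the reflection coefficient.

|Γ| ≈ 0.444

Γ = (Z_L − Z_0)/(Z_L + Z_0) = (79.2 − j8.835)/(179.2 − j8.835)
|Γ| = 79.7/179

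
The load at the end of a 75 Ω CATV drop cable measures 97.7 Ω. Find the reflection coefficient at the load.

Γ = 0.131

Γ = (Z_L − Z_0)/(Z_L + Z_0) = (97.7 − 75)/(97.7 + 75) = 22.7/172.7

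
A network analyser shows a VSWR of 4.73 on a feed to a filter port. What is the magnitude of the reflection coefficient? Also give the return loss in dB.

|Γ| = (S − 1)/(S + 1) = (4.73 − 1)/(4.73 + 1) = 3.73/5.73
RL = −20·log₁₀|Γ| = −20·log₁₀(0.651)

|Γ| ≈ 0.651; return loss ≈ 3.73 dB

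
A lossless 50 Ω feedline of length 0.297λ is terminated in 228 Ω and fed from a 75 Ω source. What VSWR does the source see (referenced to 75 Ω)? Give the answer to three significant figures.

βl = 2π × 0.297 = 107°
tan(βl) = -3.29
Z_in = Z_0·(Z_L + jZ_0·tanβl)/(Z_0 + jZ_L·tanβl) = 11.9 + j14.4 Ω
Γ_s = (Z_in − Z_s)/(Z_in + Z_s) = (-63.1 + j14.4)/(86.9 + j14.4), |Γ_s| = 0.734
VSWR = (1 + |Γ_s|)/(1 − |Γ_s|)

VSWR ≈ 6.53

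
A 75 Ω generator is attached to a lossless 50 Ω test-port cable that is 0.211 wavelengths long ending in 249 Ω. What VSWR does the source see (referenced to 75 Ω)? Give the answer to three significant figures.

βl = 2π × 0.211 = 76°
tan(βl) = 4
Z_in = Z_0·(Z_L + jZ_0·tanβl)/(Z_0 + jZ_L·tanβl) = 10.6 − j12 Ω
Γ_s = (Z_in − Z_s)/(Z_in + Z_s) = (-64.4 − j12)/(85.6 − j12), |Γ_s| = 0.757
VSWR = (1 + |Γ_s|)/(1 − |Γ_s|)

VSWR ≈ 7.23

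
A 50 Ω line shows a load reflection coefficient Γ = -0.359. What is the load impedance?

Z_L ≈ 23.6 Ω

Z_L = Z_0·(1 + Γ)/(1 − Γ) = 50·(0.641)/(1.36)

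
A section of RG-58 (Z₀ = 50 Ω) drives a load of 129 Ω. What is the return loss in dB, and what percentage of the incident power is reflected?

RL ≈ 7.1 dB; 19.5% of incident power reflected

Γ = (129 − 50)/(129 + 50) = 0.441
RL = −20·log₁₀(0.441) = 7.1 dB
P_refl/P_inc = |Γ|² = 0.195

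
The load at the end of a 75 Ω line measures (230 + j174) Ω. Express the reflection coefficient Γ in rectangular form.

Γ ≈ 0.629 + j0.212

Γ = (Z_L − Z_0)/(Z_L + Z_0) = (155 + j174)/(305 + j174)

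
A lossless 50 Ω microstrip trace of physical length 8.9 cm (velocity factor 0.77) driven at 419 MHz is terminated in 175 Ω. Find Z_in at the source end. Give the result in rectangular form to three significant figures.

λ = v/f = 0.77·c / 419 MHz = 0.551 m
βl = 2π·l/λ = 2π × 0.161 = 58.1°
tan(βl) = tan(58.1°) = 1.61
Z_in = Z_0·(Z_L + jZ_0·tanβl)/(Z_0 + jZ_L·tanβl)
     = 50·(175 + j80.4)/(50 + j281)

Z_in ≈ 19.2 − j27.7 Ω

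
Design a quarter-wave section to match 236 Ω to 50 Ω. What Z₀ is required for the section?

Z_qwt ≈ 109 Ω

Z_qwt = √(Z_0·R_L) = √(50 × 236) = √11800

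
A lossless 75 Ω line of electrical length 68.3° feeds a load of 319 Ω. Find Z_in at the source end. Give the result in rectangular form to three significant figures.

Z_in ≈ 20.2 − j28 Ω

tan(βl) = tan(68.3°) = 2.51
Z_in = Z_0·(Z_L + jZ_0·tanβl)/(Z_0 + jZ_L·tanβl)
     = 75·(319 + j188)/(75 + j802)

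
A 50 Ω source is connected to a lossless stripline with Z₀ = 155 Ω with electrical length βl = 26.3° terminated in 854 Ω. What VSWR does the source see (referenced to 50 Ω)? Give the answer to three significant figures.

VSWR ≈ 14.2

tan(βl) = 0.494
Z_in = Z_0·(Z_L + jZ_0·tanβl)/(Z_0 + jZ_L·tanβl) = 126 − j267 Ω
Γ_s = (Z_in − Z_s)/(Z_in + Z_s) = (76.3 − j267)/(176 − j267), |Γ_s| = 0.868
VSWR = (1 + |Γ_s|)/(1 − |Γ_s|)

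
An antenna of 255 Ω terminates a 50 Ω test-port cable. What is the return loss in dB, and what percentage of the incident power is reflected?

RL ≈ 3.45 dB; 45.2% of incident power reflected

Γ = (255 − 50)/(255 + 50) = 0.672
RL = −20·log₁₀(0.672) = 3.45 dB
P_refl/P_inc = |Γ|² = 0.452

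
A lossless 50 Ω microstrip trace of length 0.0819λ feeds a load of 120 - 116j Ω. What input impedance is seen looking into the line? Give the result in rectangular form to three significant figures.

Z_in ≈ 22 − j50.9 Ω

βl = 2π × 0.0819 = 29.5°
tan(βl) = tan(29.5°) = 0.565
Z_in = Z_0·(Z_L + jZ_0·tanβl)/(Z_0 + jZ_L·tanβl)
     = 50·(120 − j87.7)/(116 + j67.8)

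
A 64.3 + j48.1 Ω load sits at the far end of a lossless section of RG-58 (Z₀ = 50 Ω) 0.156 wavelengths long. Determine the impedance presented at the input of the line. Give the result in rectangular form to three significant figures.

Z_in ≈ 53.6 − j45.7 Ω

βl = 2π × 0.156 = 56.2°
tan(βl) = tan(56.2°) = 1.49
Z_in = Z_0·(Z_L + jZ_0·tanβl)/(Z_0 + jZ_L·tanβl)
     = 50·(64.3 + j123)/(-21.7 + j95.9)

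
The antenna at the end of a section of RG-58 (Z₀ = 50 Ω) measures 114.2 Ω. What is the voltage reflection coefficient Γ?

Γ = 0.391

Γ = (Z_L − Z_0)/(Z_L + Z_0) = (114.2 − 50)/(114.2 + 50) = 64.2/164.2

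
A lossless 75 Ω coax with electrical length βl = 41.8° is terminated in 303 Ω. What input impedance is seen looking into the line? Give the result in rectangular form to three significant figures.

tan(βl) = tan(41.8°) = 0.894
Z_in = Z_0·(Z_L + jZ_0·tanβl)/(Z_0 + jZ_L·tanβl)
     = 75·(303 + j67.1)/(75 + j271)

Z_in ≈ 38.8 − j73.1 Ω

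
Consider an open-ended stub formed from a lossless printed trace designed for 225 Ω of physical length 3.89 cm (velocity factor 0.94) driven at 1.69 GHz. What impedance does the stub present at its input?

Z_in ≈ −j23.9 Ω

λ = v/f = 0.94·c / 1.69 GHz = 0.167 m
βl = 2π·l/λ = 2π × 0.233 = 83.9°
tan(βl) = 9.4
For an open-ended stub, Z_in = −jZ_0·cot(βl) = −jZ_0/tan(βl)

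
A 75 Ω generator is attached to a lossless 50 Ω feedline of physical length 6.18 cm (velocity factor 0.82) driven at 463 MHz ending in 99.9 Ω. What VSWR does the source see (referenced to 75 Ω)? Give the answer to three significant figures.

VSWR ≈ 2.18

λ = v/f = 0.82·c / 463 MHz = 0.531 m
βl = 2π·l/λ = 2π × 0.116 = 41.9°
tan(βl) = 0.896
Z_in = Z_0·(Z_L + jZ_0·tanβl)/(Z_0 + jZ_L·tanβl) = 42.8 − j31.9 Ω
Γ_s = (Z_in − Z_s)/(Z_in + Z_s) = (-32.2 − j31.9)/(118 − j31.9), |Γ_s| = 0.371
VSWR = (1 + |Γ_s|)/(1 − |Γ_s|)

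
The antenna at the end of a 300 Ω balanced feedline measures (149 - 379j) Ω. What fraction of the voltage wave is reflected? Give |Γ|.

|Γ| ≈ 0.694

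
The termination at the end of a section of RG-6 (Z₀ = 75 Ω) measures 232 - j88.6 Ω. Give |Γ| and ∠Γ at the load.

Γ ≈ 0.564 ∠ -13.3°

Γ = (Z_L − Z_0)/(Z_L + Z_0) = (157 − j88.6)/(307 − j88.6)
|Γ| = 180/320 = 0.564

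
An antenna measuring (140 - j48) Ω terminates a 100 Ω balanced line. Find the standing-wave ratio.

VSWR ≈ 1.69

Γ = (Z_L − Z_0)/(Z_L + Z_0) = (40 − j48)/(240 − j48)
|Γ| = 62.5/245 = 0.255
VSWR = (1 + |Γ|)/(1 − |Γ|) = 1.26/0.745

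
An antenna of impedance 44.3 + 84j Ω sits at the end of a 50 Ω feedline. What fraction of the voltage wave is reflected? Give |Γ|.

Γ = (Z_L − Z_0)/(Z_L + Z_0) = (-5.7 + j84)/(94.3 + j84)
|Γ| = 84.2/126

|Γ| ≈ 0.667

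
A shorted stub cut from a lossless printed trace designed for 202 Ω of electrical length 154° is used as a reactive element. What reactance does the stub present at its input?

X_in ≈ -98.5 Ω (capacitive)

tan(βl) = -0.488
For a shorted stub, Z_in = jZ_0·tan(βl)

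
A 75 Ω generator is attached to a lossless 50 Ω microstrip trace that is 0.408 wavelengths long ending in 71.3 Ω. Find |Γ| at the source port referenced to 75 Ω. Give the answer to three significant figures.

βl = 2π × 0.408 = 147°
tan(βl) = -0.652
Z_in = Z_0·(Z_L + jZ_0·tanβl)/(Z_0 + jZ_L·tanβl) = 54.5 + j18.1 Ω
Γ_s = (Z_in − Z_s)/(Z_in + Z_s) = (-20.5 + j18.1)/(129 + j18.1), |Γ_s| = 0.209

|Γ| ≈ 0.209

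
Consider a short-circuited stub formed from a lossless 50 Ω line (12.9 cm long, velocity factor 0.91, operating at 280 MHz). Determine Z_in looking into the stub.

Z_in ≈ +j54.8 Ω

λ = v/f = 0.91·c / 280 MHz = 0.975 m
βl = 2π·l/λ = 2π × 0.132 = 47.6°
tan(βl) = 1.1
For a short-circuited stub, Z_in = jZ_0·tan(βl)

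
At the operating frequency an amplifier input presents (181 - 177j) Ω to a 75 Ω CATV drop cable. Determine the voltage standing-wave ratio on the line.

VSWR ≈ 4.93

Γ = (Z_L − Z_0)/(Z_L + Z_0) = (106 − j177)/(256 − j177)
|Γ| = 206/311 = 0.663
VSWR = (1 + |Γ|)/(1 − |Γ|) = 1.66/0.337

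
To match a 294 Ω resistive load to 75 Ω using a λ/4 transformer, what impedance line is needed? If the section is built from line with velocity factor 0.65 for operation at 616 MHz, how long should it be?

Z_qwt = √(Z_0·R_L) = √(75 × 294) = √22050
λ = 0.65·c/f = 0.317 m, so l = λ/4 = 0.0791 m

Z_qwt ≈ 148 Ω; length ≈ 7.91 cm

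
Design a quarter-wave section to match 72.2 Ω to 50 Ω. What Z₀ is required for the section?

Z_qwt = √(Z_0·R_L) = √(50 × 72.2) = √3610

Z_qwt ≈ 60.1 Ω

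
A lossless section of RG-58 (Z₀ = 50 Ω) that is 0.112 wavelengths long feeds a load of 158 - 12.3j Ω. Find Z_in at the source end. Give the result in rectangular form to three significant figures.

Z_in ≈ 31.4 − j44.8 Ω

βl = 2π × 0.112 = 40.3°
tan(βl) = tan(40.3°) = 0.849
Z_in = Z_0·(Z_L + jZ_0·tanβl)/(Z_0 + jZ_L·tanβl)
     = 50·(158 + j30.1)/(60.4 + j134)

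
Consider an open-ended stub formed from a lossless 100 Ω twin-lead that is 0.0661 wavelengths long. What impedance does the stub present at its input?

βl = 2π × 0.0661 = 23.8°
tan(βl) = 0.441
For an open-ended stub, Z_in = −jZ_0·cot(βl) = −jZ_0/tan(βl)

Z_in ≈ −j227 Ω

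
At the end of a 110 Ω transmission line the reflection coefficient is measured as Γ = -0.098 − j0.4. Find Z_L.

Z_L ≈ 66.9 − j64.4 Ω

Z_L = Z_0·(1 + Γ)/(1 − Γ) = 110·(0.902 − j0.4)/(1.1 + j0.4)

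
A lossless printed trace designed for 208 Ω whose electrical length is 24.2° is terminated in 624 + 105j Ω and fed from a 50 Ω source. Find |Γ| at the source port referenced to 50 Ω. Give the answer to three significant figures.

tan(βl) = 0.449
Z_in = Z_0·(Z_L + jZ_0·tanβl)/(Z_0 + jZ_L·tanβl) = 311 − j285 Ω
Γ_s = (Z_in − Z_s)/(Z_in + Z_s) = (261 − j285)/(361 − j285), |Γ_s| = 0.84

|Γ| ≈ 0.84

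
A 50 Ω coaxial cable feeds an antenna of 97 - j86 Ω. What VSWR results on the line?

Γ = (Z_L − Z_0)/(Z_L + Z_0) = (47 − j86)/(147 − j86)
|Γ| = 98/170 = 0.575
VSWR = (1 + |Γ|)/(1 − |Γ|) = 1.58/0.425

VSWR ≈ 3.71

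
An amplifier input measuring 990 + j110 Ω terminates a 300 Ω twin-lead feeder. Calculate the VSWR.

VSWR ≈ 3.34

Γ = (Z_L − Z_0)/(Z_L + Z_0) = (690 + j110)/(1290 + j110)
|Γ| = 699/1290 = 0.54
VSWR = (1 + |Γ|)/(1 − |Γ|) = 1.54/0.46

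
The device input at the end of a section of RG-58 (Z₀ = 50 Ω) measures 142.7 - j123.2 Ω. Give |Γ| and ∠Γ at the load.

Γ ≈ 0.674 ∠ -20.4°

Γ = (Z_L − Z_0)/(Z_L + Z_0) = (92.7 − j123.2)/(192.7 − j123.2)
|Γ| = 154/229 = 0.674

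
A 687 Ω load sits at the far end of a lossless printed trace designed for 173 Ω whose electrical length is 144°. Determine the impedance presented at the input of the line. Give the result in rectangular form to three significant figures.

tan(βl) = tan(144°) = -0.727
Z_in = Z_0·(Z_L + jZ_0·tanβl)/(Z_0 + jZ_L·tanβl)
     = 173·(687 − j126)/(173 − j499)

Z_in ≈ 113 + j199 Ω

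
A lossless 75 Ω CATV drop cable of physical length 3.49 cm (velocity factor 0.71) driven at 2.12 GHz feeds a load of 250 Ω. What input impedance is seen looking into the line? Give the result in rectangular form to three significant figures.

λ = v/f = 0.71·c / 2.12 GHz = 0.1 m
βl = 2π·l/λ = 2π × 0.347 = 125°
tan(βl) = tan(125°) = -1.43
Z_in = Z_0·(Z_L + jZ_0·tanβl)/(Z_0 + jZ_L·tanβl)
     = 75·(250 − j107)/(75 − j356)

Z_in ≈ 32.1 + j45.8 Ω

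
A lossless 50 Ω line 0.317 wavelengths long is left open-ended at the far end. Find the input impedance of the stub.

Z_in ≈ +j22.4 Ω

βl = 2π × 0.317 = 114°
tan(βl) = -2.23
For an open-ended stub, Z_in = −jZ_0·cot(βl) = −jZ_0/tan(βl)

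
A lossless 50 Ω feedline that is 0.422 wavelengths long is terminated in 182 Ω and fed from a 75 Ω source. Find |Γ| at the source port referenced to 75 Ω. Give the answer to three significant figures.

|Γ| ≈ 0.517

βl = 2π × 0.422 = 152°
tan(βl) = -0.534
Z_in = Z_0·(Z_L + jZ_0·tanβl)/(Z_0 + jZ_L·tanβl) = 49 + j68.5 Ω
Γ_s = (Z_in − Z_s)/(Z_in + Z_s) = (-26 + j68.5)/(124 + j68.5), |Γ_s| = 0.517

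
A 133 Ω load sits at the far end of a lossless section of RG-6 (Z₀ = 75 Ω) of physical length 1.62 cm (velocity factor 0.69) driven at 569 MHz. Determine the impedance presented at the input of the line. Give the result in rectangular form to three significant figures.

Z_in ≈ 114 − j36.7 Ω

λ = v/f = 0.69·c / 569 MHz = 0.364 m
βl = 2π·l/λ = 2π × 0.0445 = 16°
tan(βl) = tan(16°) = 0.287
Z_in = Z_0·(Z_L + jZ_0·tanβl)/(Z_0 + jZ_L·tanβl)
     = 75·(133 + j21.5)/(75 + j38.2)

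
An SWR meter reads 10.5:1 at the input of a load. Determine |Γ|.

|Γ| = (S − 1)/(S + 1) = (10.5 − 1)/(10.5 + 1) = 9.5/11.5

|Γ| ≈ 0.826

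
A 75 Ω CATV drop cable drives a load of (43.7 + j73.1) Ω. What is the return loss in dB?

RL ≈ 4.88 dB

Γ = (-31.3 + j73.1)/(118.7 + j73.1), |Γ| = 0.57
RL = −20·log₁₀|Γ| = −20·log₁₀(0.57)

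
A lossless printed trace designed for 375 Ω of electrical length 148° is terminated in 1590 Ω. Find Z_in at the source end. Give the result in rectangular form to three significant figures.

Z_in ≈ 276 + j496 Ω

tan(βl) = tan(148°) = -0.625
Z_in = Z_0·(Z_L + jZ_0·tanβl)/(Z_0 + jZ_L·tanβl)
     = 375·(1590 − j234)/(375 − j994)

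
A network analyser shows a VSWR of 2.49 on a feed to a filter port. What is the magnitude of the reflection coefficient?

|Γ| ≈ 0.427

|Γ| = (S − 1)/(S + 1) = (2.49 − 1)/(2.49 + 1) = 1.49/3.49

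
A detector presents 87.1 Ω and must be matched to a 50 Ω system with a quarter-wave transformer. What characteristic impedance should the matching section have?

Z_qwt ≈ 66 Ω

Z_qwt = √(Z_0·R_L) = √(50 × 87.1) = √4355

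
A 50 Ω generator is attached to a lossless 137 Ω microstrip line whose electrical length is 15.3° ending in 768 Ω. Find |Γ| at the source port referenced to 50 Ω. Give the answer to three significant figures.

tan(βl) = 0.274
Z_in = Z_0·(Z_L + jZ_0·tanβl)/(Z_0 + jZ_L·tanβl) = 246 − j340 Ω
Γ_s = (Z_in − Z_s)/(Z_in + Z_s) = (196 − j340)/(296 − j340), |Γ_s| = 0.871

|Γ| ≈ 0.871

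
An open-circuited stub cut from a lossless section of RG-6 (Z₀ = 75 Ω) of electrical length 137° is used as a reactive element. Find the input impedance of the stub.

tan(βl) = -0.933
For an open-circuited stub, Z_in = −jZ_0·cot(βl) = −jZ_0/tan(βl)

Z_in ≈ +j80.4 Ω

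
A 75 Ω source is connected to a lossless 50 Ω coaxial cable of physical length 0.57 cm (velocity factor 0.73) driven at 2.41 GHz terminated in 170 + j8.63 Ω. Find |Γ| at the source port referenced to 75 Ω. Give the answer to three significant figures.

|Γ| ≈ 0.459

λ = v/f = 0.73·c / 2.41 GHz = 0.0909 m
βl = 2π·l/λ = 2π × 0.0627 = 22.6°
tan(βl) = 0.416
Z_in = Z_0·(Z_L + jZ_0·tanβl)/(Z_0 + jZ_L·tanβl) = 69.7 − j74.5 Ω
Γ_s = (Z_in − Z_s)/(Z_in + Z_s) = (-5.3 − j74.5)/(145 − j74.5), |Γ_s| = 0.459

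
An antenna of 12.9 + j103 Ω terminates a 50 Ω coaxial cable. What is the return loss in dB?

RL ≈ 0.847 dB

Γ = (-37.1 + j103)/(62.9 + j103), |Γ| = 0.907
RL = −20·log₁₀|Γ| = −20·log₁₀(0.907)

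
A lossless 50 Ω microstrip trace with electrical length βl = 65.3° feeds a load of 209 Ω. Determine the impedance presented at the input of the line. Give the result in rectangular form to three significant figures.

Z_in ≈ 14.3 − j21.4 Ω

tan(βl) = tan(65.3°) = 2.17
Z_in = Z_0·(Z_L + jZ_0·tanβl)/(Z_0 + jZ_L·tanβl)
     = 50·(209 + j109)/(50 + j454)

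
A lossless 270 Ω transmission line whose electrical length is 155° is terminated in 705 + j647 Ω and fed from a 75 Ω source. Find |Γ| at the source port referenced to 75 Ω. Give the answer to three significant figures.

tan(βl) = -0.466
Z_in = Z_0·(Z_L + jZ_0·tanβl)/(Z_0 + jZ_L·tanβl) = 144 + j329 Ω
Γ_s = (Z_in − Z_s)/(Z_in + Z_s) = (68.9 + j329)/(219 + j329), |Γ_s| = 0.851

|Γ| ≈ 0.851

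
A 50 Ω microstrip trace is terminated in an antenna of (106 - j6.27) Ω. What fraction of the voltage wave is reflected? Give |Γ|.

|Γ| ≈ 0.361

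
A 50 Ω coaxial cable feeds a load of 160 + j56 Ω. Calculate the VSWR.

Γ = (Z_L − Z_0)/(Z_L + Z_0) = (110 + j56)/(210 + j56)
|Γ| = 123/217 = 0.568
VSWR = (1 + |Γ|)/(1 − |Γ|) = 1.57/0.432

VSWR ≈ 3.63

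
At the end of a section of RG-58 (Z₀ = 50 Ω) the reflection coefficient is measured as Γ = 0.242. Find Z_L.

Z_L ≈ 81.9 Ω

Z_L = Z_0·(1 + Γ)/(1 − Γ) = 50·(1.24)/(0.758)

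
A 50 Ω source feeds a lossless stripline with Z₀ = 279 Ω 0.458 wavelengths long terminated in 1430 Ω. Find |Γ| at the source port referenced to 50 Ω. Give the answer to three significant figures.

βl = 2π × 0.458 = 165°
tan(βl) = -0.27
Z_in = Z_0·(Z_L + jZ_0·tanβl)/(Z_0 + jZ_L·tanβl) = 526 + j653 Ω
Γ_s = (Z_in − Z_s)/(Z_in + Z_s) = (476 + j653)/(576 + j653), |Γ_s| = 0.928

|Γ| ≈ 0.928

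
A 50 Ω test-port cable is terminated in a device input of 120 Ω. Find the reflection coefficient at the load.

Γ = 0.412

Γ = (Z_L − Z_0)/(Z_L + Z_0) = (120 − 50)/(120 + 50) = 70/170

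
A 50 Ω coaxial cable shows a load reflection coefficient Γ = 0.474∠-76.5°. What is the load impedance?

Z_L = Z_0·(1 + Γ)/(1 − Γ) = 50·(1.11 − j0.461)/(0.889 + j0.461)

Z_L ≈ 38.6 − j45.9 Ω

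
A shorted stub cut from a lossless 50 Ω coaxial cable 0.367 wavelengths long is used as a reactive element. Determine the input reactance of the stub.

X_in ≈ -55.3 Ω (capacitive)

βl = 2π × 0.367 = 132°
tan(βl) = -1.11
For a shorted stub, Z_in = jZ_0·tan(βl)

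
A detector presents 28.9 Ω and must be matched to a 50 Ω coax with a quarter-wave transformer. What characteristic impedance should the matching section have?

Z_qwt ≈ 38 Ω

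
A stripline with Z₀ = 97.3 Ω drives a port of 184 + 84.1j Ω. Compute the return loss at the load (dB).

RL ≈ 7.71 dB

Γ = (86.7 + j84.1)/(281.3 + j84.1), |Γ| = 0.411
RL = −20·log₁₀|Γ| = −20·log₁₀(0.411)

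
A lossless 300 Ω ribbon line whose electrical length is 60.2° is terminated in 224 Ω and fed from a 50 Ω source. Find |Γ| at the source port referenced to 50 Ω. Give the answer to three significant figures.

|Γ| ≈ 0.755

tan(βl) = 1.75
Z_in = Z_0·(Z_L + jZ_0·tanβl)/(Z_0 + jZ_L·tanβl) = 336 + j85.9 Ω
Γ_s = (Z_in − Z_s)/(Z_in + Z_s) = (286 + j85.9)/(386 + j85.9), |Γ_s| = 0.755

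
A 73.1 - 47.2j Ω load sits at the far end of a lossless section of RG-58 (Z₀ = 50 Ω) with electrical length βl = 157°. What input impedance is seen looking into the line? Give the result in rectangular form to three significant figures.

tan(βl) = tan(157°) = -0.424
Z_in = Z_0·(Z_L + jZ_0·tanβl)/(Z_0 + jZ_L·tanβl)
     = 50·(73.1 − j68.4)/(30 − j31)

Z_in ≈ 116 + j5.86 Ω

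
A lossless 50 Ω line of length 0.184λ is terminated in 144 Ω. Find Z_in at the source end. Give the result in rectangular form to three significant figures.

Z_in ≈ 20.3 − j18.9 Ω

βl = 2π × 0.184 = 66.2°
tan(βl) = tan(66.2°) = 2.27
Z_in = Z_0·(Z_L + jZ_0·tanβl)/(Z_0 + jZ_L·tanβl)
     = 50·(144 + j114)/(50 + j327)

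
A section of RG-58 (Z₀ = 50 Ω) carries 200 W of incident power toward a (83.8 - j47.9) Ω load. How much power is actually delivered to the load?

|Γ| = |(33.8 − j47.9)/(133.8 − j47.9)| = 0.413
|Γ|² = 0.17
P_refl = |Γ|²·P_inc = 34 W, P_del = (1 − |Γ|²)·P_inc = 166 W

P_delivered ≈ 166 W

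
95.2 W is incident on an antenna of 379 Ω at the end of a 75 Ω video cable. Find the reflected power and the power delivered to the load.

Γ = (379 − 75)/(379 + 75) = 0.67
|Γ|² = 0.448
P_refl = |Γ|²·P_inc = 42.7 W, P_del = (1 − |Γ|²)·P_inc = 52.5 W

P_reflected ≈ 42.7 W; P_delivered ≈ 52.5 W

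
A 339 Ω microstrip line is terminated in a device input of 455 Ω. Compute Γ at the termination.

Γ = 0.146

Γ = (Z_L − Z_0)/(Z_L + Z_0) = (455 − 339)/(455 + 339) = 116/794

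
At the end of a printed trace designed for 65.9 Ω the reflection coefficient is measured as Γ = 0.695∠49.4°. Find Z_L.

Z_L = Z_0·(1 + Γ)/(1 − Γ) = 65.9·(1.45 + j0.528)/(0.548 − j0.528)

Z_L ≈ 58.9 + j120 Ω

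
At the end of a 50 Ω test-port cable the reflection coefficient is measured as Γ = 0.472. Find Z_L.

Z_L ≈ 139 Ω

Z_L = Z_0·(1 + Γ)/(1 − Γ) = 50·(1.47)/(0.528)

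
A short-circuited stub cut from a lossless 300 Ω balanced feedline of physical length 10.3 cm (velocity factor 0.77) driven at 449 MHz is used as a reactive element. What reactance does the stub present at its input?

X_in ≈ 927 Ω (inductive)

λ = v/f = 0.77·c / 449 MHz = 0.514 m
βl = 2π·l/λ = 2π × 0.2 = 72.1°
tan(βl) = 3.09
For a short-circuited stub, Z_in = jZ_0·tan(βl)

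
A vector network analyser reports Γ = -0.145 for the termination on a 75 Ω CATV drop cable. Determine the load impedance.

Z_L = Z_0·(1 + Γ)/(1 − Γ) = 75·(0.855)/(1.15)

Z_L ≈ 56 Ω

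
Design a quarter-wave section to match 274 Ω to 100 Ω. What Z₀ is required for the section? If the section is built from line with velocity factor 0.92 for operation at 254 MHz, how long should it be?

Z_qwt ≈ 166 Ω; length ≈ 27.2 cm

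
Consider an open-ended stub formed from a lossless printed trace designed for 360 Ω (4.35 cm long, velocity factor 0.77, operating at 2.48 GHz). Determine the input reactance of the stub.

X_in ≈ 1710 Ω (inductive)

λ = v/f = 0.77·c / 2.48 GHz = 0.0931 m
βl = 2π·l/λ = 2π × 0.467 = 168°
tan(βl) = -0.21
For an open-ended stub, Z_in = −jZ_0·cot(βl) = −jZ_0/tan(βl)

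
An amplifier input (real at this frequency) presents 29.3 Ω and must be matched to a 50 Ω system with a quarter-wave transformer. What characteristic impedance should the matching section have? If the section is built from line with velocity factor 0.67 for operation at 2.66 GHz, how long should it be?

Z_qwt ≈ 38.3 Ω; length ≈ 1.89 cm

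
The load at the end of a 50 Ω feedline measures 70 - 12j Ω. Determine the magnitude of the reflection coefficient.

|Γ| ≈ 0.193

Γ = (Z_L − Z_0)/(Z_L + Z_0) = (20 − j12)/(120 − j12)
|Γ| = 23.3/121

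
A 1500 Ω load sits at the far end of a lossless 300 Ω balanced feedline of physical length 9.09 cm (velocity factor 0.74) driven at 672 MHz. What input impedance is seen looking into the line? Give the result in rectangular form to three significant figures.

Z_in ≈ 61.5 + j45.9 Ω

λ = v/f = 0.74·c / 672 MHz = 0.33 m
βl = 2π·l/λ = 2π × 0.275 = 99.1°
tan(βl) = tan(99.1°) = -6.27
Z_in = Z_0·(Z_L + jZ_0·tanβl)/(Z_0 + jZ_L·tanβl)
     = 300·(1500 − j1880)/(300 − j9410)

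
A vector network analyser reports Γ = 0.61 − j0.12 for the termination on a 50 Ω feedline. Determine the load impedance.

Z_L = Z_0·(1 + Γ)/(1 − Γ) = 50·(1.61 − j0.12)/(0.39 + j0.12)

Z_L ≈ 184 − j72.1 Ω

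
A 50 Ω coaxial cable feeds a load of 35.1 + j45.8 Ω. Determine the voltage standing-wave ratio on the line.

VSWR ≈ 2.99

Γ = (Z_L − Z_0)/(Z_L + Z_0) = (-14.9 + j45.8)/(85.1 + j45.8)
|Γ| = 48.2/96.6 = 0.498
VSWR = (1 + |Γ|)/(1 − |Γ|) = 1.5/0.502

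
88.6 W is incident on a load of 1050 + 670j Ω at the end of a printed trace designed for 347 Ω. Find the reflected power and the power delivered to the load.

|Γ| = |(703 + j670)/(1397 + j670)| = 0.627
|Γ|² = 0.393
P_refl = |Γ|²·P_inc = 34.8 W, P_del = (1 − |Γ|²)·P_inc = 53.8 W

P_reflected ≈ 34.8 W; P_delivered ≈ 53.8 W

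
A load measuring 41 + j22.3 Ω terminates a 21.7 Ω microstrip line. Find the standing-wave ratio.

VSWR ≈ 2.59

Γ = (Z_L − Z_0)/(Z_L + Z_0) = (19.3 + j22.3)/(62.7 + j22.3)
|Γ| = 29.5/66.5 = 0.443
VSWR = (1 + |Γ|)/(1 − |Γ|) = 1.44/0.557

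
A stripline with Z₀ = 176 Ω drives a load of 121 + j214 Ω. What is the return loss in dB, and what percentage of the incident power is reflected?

Γ = (-55 + j214)/(297 + j214), |Γ| = 0.604
RL = −20·log₁₀(0.604) = 4.39 dB
P_refl/P_inc = |Γ|² = 0.364

RL ≈ 4.39 dB; 36.4% of incident power reflected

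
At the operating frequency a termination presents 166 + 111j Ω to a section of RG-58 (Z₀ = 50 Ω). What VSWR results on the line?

VSWR ≈ 4.9

Γ = (Z_L − Z_0)/(Z_L + Z_0) = (116 + j111)/(216 + j111)
|Γ| = 161/243 = 0.661
VSWR = (1 + |Γ|)/(1 − |Γ|) = 1.66/0.339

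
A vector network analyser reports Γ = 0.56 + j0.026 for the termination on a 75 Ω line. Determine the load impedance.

Z_L = Z_0·(1 + Γ)/(1 − Γ) = 75·(1.56 + j0.026)/(0.44 − j0.026)

Z_L ≈ 265 + j20.1 Ω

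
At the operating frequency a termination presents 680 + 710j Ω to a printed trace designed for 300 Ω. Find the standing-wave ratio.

VSWR ≈ 4.98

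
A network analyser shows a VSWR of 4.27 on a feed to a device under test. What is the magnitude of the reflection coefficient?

|Γ| ≈ 0.62

|Γ| = (S − 1)/(S + 1) = (4.27 − 1)/(4.27 + 1) = 3.27/5.27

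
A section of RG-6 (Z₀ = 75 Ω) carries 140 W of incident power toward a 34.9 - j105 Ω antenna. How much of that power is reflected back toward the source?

P_reflected ≈ 76.6 W

|Γ| = |(-40.1 − j105)/(109.9 − j105)| = 0.739
|Γ|² = 0.547
P_refl = |Γ|²·P_inc = 76.6 W, P_del = (1 − |Γ|²)·P_inc = 63.4 W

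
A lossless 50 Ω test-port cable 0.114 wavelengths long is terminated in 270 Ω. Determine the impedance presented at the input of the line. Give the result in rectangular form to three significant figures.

βl = 2π × 0.114 = 41°
tan(βl) = tan(41°) = 0.871
Z_in = Z_0·(Z_L + jZ_0·tanβl)/(Z_0 + jZ_L·tanβl)
     = 50·(270 + j43.5)/(50 + j235)

Z_in ≈ 20.5 − j53.1 Ω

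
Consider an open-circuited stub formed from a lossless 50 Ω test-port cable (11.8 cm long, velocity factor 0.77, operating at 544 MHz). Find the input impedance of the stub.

λ = v/f = 0.77·c / 544 MHz = 0.425 m
βl = 2π·l/λ = 2π × 0.278 = 100°
tan(βl) = -5.65
For an open-circuited stub, Z_in = −jZ_0·cot(βl) = −jZ_0/tan(βl)

Z_in ≈ +j8.85 Ω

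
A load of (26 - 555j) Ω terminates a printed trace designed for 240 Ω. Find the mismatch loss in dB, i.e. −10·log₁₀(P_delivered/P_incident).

Γ = (-214 − j555)/(266 − j555), |Γ| = 0.966
|Γ|² = 0.934, so P_del/P_inc = 1 − |Γ|² = 0.0659
ML = −10·log₁₀(1 − |Γ|²)

mismatch loss ≈ 11.8 dB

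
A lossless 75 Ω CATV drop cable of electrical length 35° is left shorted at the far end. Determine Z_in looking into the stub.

tan(βl) = 0.7
For a shorted stub, Z_in = jZ_0·tan(βl)

Z_in ≈ +j52.5 Ω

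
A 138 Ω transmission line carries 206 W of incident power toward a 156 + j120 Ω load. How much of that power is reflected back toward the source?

|Γ| = |(18 + j120)/(294 + j120)| = 0.382
|Γ|² = 0.146
P_refl = |Γ|²·P_inc = 30.1 W, P_del = (1 − |Γ|²)·P_inc = 176 W

P_reflected ≈ 30.1 W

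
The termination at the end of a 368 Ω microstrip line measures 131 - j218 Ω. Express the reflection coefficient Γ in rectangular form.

Γ = (Z_L − Z_0)/(Z_L + Z_0) = (-237 − j218)/(499 − j218)

Γ ≈ -0.239 − j0.541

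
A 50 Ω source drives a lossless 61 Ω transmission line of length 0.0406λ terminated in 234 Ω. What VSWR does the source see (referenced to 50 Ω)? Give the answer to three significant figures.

βl = 2π × 0.0406 = 14.6°
tan(βl) = 0.261
Z_in = Z_0·(Z_L + jZ_0·tanβl)/(Z_0 + jZ_L·tanβl) = 125 − j109 Ω
Γ_s = (Z_in − Z_s)/(Z_in + Z_s) = (74.9 − j109)/(175 − j109), |Γ_s| = 0.642
VSWR = (1 + |Γ_s|)/(1 − |Γ_s|)

VSWR ≈ 4.58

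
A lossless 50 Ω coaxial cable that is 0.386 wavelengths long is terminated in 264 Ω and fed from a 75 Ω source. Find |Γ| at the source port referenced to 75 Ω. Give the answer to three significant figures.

|Γ| ≈ 0.69

βl = 2π × 0.386 = 139°
tan(βl) = -0.871
Z_in = Z_0·(Z_L + jZ_0·tanβl)/(Z_0 + jZ_L·tanβl) = 21 + j52.9 Ω
Γ_s = (Z_in − Z_s)/(Z_in + Z_s) = (-54 + j52.9)/(96 + j52.9), |Γ_s| = 0.69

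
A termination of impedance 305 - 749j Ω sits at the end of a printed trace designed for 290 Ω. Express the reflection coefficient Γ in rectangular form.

Γ ≈ 0.623 − j0.475

Γ = (Z_L − Z_0)/(Z_L + Z_0) = (15 − j749)/(595 − j749)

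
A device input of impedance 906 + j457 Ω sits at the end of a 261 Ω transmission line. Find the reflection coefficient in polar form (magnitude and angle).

Γ = (Z_L − Z_0)/(Z_L + Z_0) = (645 + j457)/(1167 + j457)
|Γ| = 790/1250 = 0.631

Γ ≈ 0.631 ∠ 13.9°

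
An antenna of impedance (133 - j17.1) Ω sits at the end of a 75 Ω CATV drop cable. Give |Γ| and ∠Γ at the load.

Γ = (Z_L − Z_0)/(Z_L + Z_0) = (58 − j17.1)/(208 − j17.1)
|Γ| = 60.5/209 = 0.29

Γ ≈ 0.29 ∠ -11.7°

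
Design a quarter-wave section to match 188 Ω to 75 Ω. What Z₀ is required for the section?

Z_qwt ≈ 119 Ω

Z_qwt = √(Z_0·R_L) = √(75 × 188) = √14100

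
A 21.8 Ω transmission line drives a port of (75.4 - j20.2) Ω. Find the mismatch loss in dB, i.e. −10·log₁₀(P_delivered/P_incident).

mismatch loss ≈ 1.76 dB

Γ = (53.6 − j20.2)/(97.2 − j20.2), |Γ| = 0.577
|Γ|² = 0.333, so P_del/P_inc = 1 − |Γ|² = 0.667
ML = −10·log₁₀(1 − |Γ|²)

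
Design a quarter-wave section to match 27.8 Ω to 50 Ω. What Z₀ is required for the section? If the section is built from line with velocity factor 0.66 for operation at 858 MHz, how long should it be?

Z_qwt ≈ 37.3 Ω; length ≈ 5.77 cm

Z_qwt = √(Z_0·R_L) = √(50 × 27.8) = √1390
λ = 0.66·c/f = 0.231 m, so l = λ/4 = 0.0577 m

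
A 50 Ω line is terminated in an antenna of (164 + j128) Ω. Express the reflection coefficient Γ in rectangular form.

Γ ≈ 0.656 + j0.206

Γ = (Z_L − Z_0)/(Z_L + Z_0) = (114 + j128)/(214 + j128)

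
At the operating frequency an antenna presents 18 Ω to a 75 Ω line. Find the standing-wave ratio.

VSWR ≈ 4.17

For a purely resistive load, VSWR = R_L/Z_0 or Z_0/R_L (whichever > 1) = 75/18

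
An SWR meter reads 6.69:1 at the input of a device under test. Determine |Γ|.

|Γ| ≈ 0.74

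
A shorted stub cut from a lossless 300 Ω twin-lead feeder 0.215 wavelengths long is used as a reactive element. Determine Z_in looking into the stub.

βl = 2π × 0.215 = 77.4°
tan(βl) = 4.47
For a shorted stub, Z_in = jZ_0·tan(βl)

Z_in ≈ +j1340 Ω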